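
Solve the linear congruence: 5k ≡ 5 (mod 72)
1

Since gcd(5, 72) = 1 divides 5, a solution exists.
Multiply both sides by the inverse of 5 mod 72:
  5^(-1) mod 72 = 29
  x ≡ 29 × 5 ≡ 145 ≡ 1 (mod 72)
Verification: 5 × 1 = 5 = 0 × 72 + 5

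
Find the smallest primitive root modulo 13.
2

A primitive root g modulo p has order p-1 = 12
Prime divisors of 12: [2, 3]
g is a primitive root iff g^(12/q) ≢ 1 (mod 13) for each prime divisor q
Testing small values:
  g = 2: 2^6 ≡ 12, 2^4 ≡ 3 (mod 13) → none is 1, primitive root!
The smallest primitive root is 2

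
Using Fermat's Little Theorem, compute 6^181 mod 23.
By Fermat: 6^{22} ≡ 1 (mod 23). 181 = 8×22 + 5. So 6^{181} ≡ 6^{5} ≡ 2 (mod 23)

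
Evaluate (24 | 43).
(24/43) = 24^{21} mod 43 = 1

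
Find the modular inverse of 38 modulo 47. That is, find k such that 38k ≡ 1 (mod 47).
26

Using Extended Euclidean Algorithm:
gcd(38, 47) = 1
Bezout coefficients: 38 × -21 + 47 × 17 = 1
So 38 × -21 ≡ 1 (mod 47)
The inverse is -21 mod 47 = 26
Verification: 38 × 26 = 988 = 21 × 47 + 1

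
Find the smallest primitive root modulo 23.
5

A primitive root g modulo p has order p-1 = 22
Prime divisors of 22: [2, 11]
g is a primitive root iff g^(22/q) ≢ 1 (mod 23) for each prime divisor q
Testing small values:
  g = 2: 2^11 ≡ 1, 2^2 ≡ 4 (mod 23) → 2^11 ≡ 1, not primitive root
  g = 3: 3^11 ≡ 1, 3^2 ≡ 9 (mod 23) → 3^11 ≡ 1, not primitive root
  g = 4: 4^11 ≡ 1, 4^2 ≡ 16 (mod 23) → 4^11 ≡ 1, not primitive root
  g = 5: 5^11 ≡ 22, 5^2 ≡ 2 (mod 23) → none is 1, primitive root!
The smallest primitive root is 5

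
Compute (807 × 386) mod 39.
9

(807 × 386) = 311502
311502 mod 39 = 9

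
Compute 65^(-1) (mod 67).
33

Using Extended Euclidean Algorithm:
gcd(65, 67) = 1
Bezout coefficients: 65 × 33 + 67 × -32 = 1
So 65 × 33 ≡ 1 (mod 67)
The inverse is 33 mod 67 = 33
Verification: 65 × 33 = 2145 = 32 × 67 + 1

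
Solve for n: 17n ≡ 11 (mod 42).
13

Since gcd(17, 42) = 1 divides 11, a solution exists.
Multiply both sides by the inverse of 17 mod 42:
  17^(-1) mod 42 = 5
  x ≡ 5 × 11 ≡ 55 ≡ 13 (mod 42)
Verification: 17 × 13 = 221 = 5 × 42 + 11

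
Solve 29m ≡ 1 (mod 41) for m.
29^(-1) ≡ 17 (mod 41). Verification: 29 × 17 = 493 ≡ 1 (mod 41)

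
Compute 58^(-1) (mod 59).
58

Using Extended Euclidean Algorithm:
gcd(58, 59) = 1
Bezout coefficients: 58 × -1 + 59 × 1 = 1
So 58 × -1 ≡ 1 (mod 59)
The inverse is -1 mod 59 = 58
Verification: 58 × 58 = 3364 = 57 × 59 + 1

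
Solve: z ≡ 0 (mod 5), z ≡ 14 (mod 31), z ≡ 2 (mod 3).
M = 5 × 31 × 3 = 465. M₁ = 93, y₁ ≡ 2 (mod 5). M₂ = 15, y₂ ≡ 29 (mod 31). M₃ = 155, y₃ ≡ 2 (mod 3). z = 0×93×2 + 14×15×29 + 2×155×2 ≡ 200 (mod 465)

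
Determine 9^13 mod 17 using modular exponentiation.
Using repeated squaring. 13 = 8 + 4 + 1 (binary 1101). Repeated squaring mod 17: 9^1 ≡ 9; 9^2 ≡ 9² = 81 ≡ 13; 9^4 ≡ 13² = 169 ≡ 16; 9^8 ≡ 16² = 256 ≡ 1. Multiply: 9^13 = 9^8 × 9^4 × 9^1 ≡ 1 × 16 × 9 (mod 17): 1 × 16 = 16 ≡ 16; 16 × 9 = 144 ≡ 8. So 9^13 ≡ 8 (mod 17).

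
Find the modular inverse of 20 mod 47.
20^(-1) ≡ 40 (mod 47). Verification: 20 × 40 = 800 ≡ 1 (mod 47)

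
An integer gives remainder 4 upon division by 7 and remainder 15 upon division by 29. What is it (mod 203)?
M = 7 × 29 = 203. M₁ = 29, y₁ ≡ 1 (mod 7). M₂ = 7, y₂ ≡ 25 (mod 29). t = 4×29×1 + 15×7×25 ≡ 102 (mod 203). The smallest positive such number is 102.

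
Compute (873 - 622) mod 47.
16

(873 - 622) = 251
251 mod 47 = 16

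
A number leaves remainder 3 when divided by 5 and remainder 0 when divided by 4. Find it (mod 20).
M = 5 × 4 = 20. M₁ = 4, y₁ ≡ 4 (mod 5). M₂ = 5, y₂ ≡ 1 (mod 4). z = 3×4×4 + 0×5×1 ≡ 8 (mod 20)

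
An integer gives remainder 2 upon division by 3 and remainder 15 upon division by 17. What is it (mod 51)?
M = 3 × 17 = 51. M₁ = 17, y₁ ≡ 2 (mod 3). M₂ = 3, y₂ ≡ 6 (mod 17). r = 2×17×2 + 15×3×6 ≡ 32 (mod 51). The smallest positive such number is 32.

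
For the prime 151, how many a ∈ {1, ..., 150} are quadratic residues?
For prime 151, there are (p-1)/2 = (151-1)/2 = 75 quadratic residues (excluding 0).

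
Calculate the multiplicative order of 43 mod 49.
Powers of 43 mod 49: 43^1≡43, 43^2≡36, 43^3≡29, 43^4≡22, 43^5≡15, 43^6≡8, 43^7≡1. Order = 7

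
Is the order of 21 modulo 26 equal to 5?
No, the actual order is 4, not 5.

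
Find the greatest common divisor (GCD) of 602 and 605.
1

Using the Euclidean algorithm:
602 = 0 × 605 + 602
605 = 1 × 602 + 3
602 = 200 × 3 + 2
3 = 1 × 2 + 1
2 = 2 × 1 + 0

GCD(602, 605) = 1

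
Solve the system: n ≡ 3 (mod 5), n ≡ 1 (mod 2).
M = 5 × 2 = 10. M₁ = 2, y₁ ≡ 3 (mod 5). M₂ = 5, y₂ ≡ 1 (mod 2). n = 3×2×3 + 1×5×1 ≡ 3 (mod 10)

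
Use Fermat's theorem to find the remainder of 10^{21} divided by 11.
10

By Fermat's Little Theorem, a^(p-1) ≡ 1 (mod p) for prime p and gcd(a, p) = 1
Here p = 11, so 10^10 ≡ 1 (mod 11)
We can reduce the exponent: 21 mod 10 = 1
So 10^21 ≡ 10^1 (mod 11)
Computing: 10^1 mod 11 = 10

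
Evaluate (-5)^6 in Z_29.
(-5) ≡ 24 (mod 29). 6 = 4 + 2 (binary 110). Repeated squaring mod 29: 24^1 ≡ 24; 24^2 ≡ 24² = 576 ≡ 25; 24^4 ≡ 25² = 625 ≡ 16. Multiply: (-5)^6 ≡ 24^4 × 24^2 ≡ 16 × 25 (mod 29): 16 × 25 = 400 ≡ 23. So (-5)^6 ≡ 23 (mod 29).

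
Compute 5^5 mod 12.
5 = 4 + 1 (binary 101). Repeated squaring mod 12: 5^1 ≡ 5; 5^2 ≡ 5² = 25 ≡ 1; 5^4 ≡ 1² = 1 ≡ 1. Multiply: 5^5 = 5^4 × 5^1 ≡ 1 × 5 (mod 12): 1 × 5 = 5 ≡ 5. So 5^5 ≡ 5 (mod 12).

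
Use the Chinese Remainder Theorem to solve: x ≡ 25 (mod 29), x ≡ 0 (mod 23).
460

Using the Chinese Remainder Theorem:
M = product of moduli = 667
For equation 1: M_1 = 23, 23 ≡ 23 (mod 29), inverse of 23 mod 29 is 24 (check: 23 × 24 = 552 ≡ 1 (mod 29))
For equation 2: M_2 = 29, 29 ≡ 6 (mod 23), inverse of 29 mod 23 is 4 (check: 6 × 4 = 24 ≡ 1 (mod 23))
Combine: x ≡ Σ r_i×M_i×(M_i⁻¹ mod m_i) = 25×23×24 + 0×29×4 = 13800 + 0 = 13800
13800 mod 667 = 460
x ≡ 460 (mod 667)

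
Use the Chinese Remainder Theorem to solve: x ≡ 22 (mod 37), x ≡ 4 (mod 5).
59

Using the Chinese Remainder Theorem:
M = product of moduli = 185
For equation 1: M_1 = 5, 5 ≡ 5 (mod 37), inverse of 5 mod 37 is 15 (check: 5 × 15 = 75 ≡ 1 (mod 37))
For equation 2: M_2 = 37, 37 ≡ 2 (mod 5), inverse of 37 mod 5 is 3 (check: 2 × 3 = 6 ≡ 1 (mod 5))
Combine: x ≡ Σ r_i×M_i×(M_i⁻¹ mod m_i) = 22×5×15 + 4×37×3 = 1650 + 444 = 2094
2094 mod 185 = 59
x ≡ 59 (mod 185)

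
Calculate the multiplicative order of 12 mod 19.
Powers of 12 mod 19: 12^1≡12, 12^2≡11, 12^3≡18, 12^4≡7, 12^5≡8, 12^6≡1. Order = 6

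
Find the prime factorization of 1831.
1831

Divide by primes starting from smallest:
1831 ÷ 1831 = 1

1831 = 1831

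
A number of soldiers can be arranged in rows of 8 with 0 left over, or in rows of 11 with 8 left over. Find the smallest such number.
M = 8 × 11 = 88. M₁ = 11, y₁ ≡ 3 (mod 8). M₂ = 8, y₂ ≡ 7 (mod 11). t = 0×11×3 + 8×8×7 ≡ 8 (mod 88). The smallest positive such number is 8.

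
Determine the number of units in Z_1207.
1120

Prime factorization: 1207 = 17 × 71
Using the formula φ(n) = n × Π(1 - 1/p) for each prime factor p:
φ(1207) = 1207 × (1 - 1/17) × (1 - 1/71)
φ(1207) = 1120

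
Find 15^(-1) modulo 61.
57

Using Extended Euclidean Algorithm:
gcd(15, 61) = 1
Bezout coefficients: 15 × -4 + 61 × 1 = 1
So 15 × -4 ≡ 1 (mod 61)
The inverse is -4 mod 61 = 57
Verification: 15 × 57 = 855 = 14 × 61 + 1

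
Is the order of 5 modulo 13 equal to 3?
No, the actual order is 4, not 3.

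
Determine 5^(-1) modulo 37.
5^(-1) ≡ 15 (mod 37). Verification: 5 × 15 = 75 ≡ 1 (mod 37)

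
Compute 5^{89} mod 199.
132

Using successive squaring:
Binary expansion of 89: 1011001
Powers of 5 mod 199 (each is the square of the previous):
  5^1 ≡ 5 (mod 199)
  5^2 ≡ 5² = 25 ≡ 25 (mod 199)
  5^4 ≡ 25² = 625 ≡ 28 (mod 199)
  5^8 ≡ 28² = 784 ≡ 187 (mod 199)
  5^16 ≡ 187² = 34969 ≡ 144 (mod 199)
  5^32 ≡ 144² = 20736 ≡ 40 (mod 199)
  5^64 ≡ 40² = 1600 ≡ 8 (mod 199)
89 = 64 + 16 + 8 + 1, so 5^89 = 5^64 × 5^16 × 5^8 × 5^1 ≡ 8 × 144 × 187 × 5 (mod 199)
Multiplying step by step:
  8 × 144 = 1152 ≡ 157 (mod 199)
  157 × 187 = 29359 ≡ 106 (mod 199)
  106 × 5 = 530 ≡ 132 (mod 199)
Result: 5^89 ≡ 132 (mod 199)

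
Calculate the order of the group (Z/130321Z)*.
123462

Prime factorization: 130321 = 19^4
Using the formula φ(n) = n × Π(1 - 1/p) for each prime factor p:
φ(130321) = 130321 × (1 - 1/19)
φ(130321) = 123462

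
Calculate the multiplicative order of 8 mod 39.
Powers of 8 mod 39: 8^1≡8, 8^2≡25, 8^3≡5, 8^4≡1. Order = 4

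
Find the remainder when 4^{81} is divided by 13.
By Fermat: 4^{12} ≡ 1 (mod 13). 81 = 6×12 + 9. So 4^{81} ≡ 4^{9} ≡ 12 (mod 13)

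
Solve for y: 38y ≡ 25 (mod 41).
19

Since gcd(38, 41) = 1 divides 25, a solution exists.
Multiply both sides by the inverse of 38 mod 41:
  38^(-1) mod 41 = 27
  x ≡ 27 × 25 ≡ 675 ≡ 19 (mod 41)
Verification: 38 × 19 = 722 = 17 × 41 + 25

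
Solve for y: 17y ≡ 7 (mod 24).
23

Since gcd(17, 24) = 1 divides 7, a solution exists.
Multiply both sides by the inverse of 17 mod 24:
  17^(-1) mod 24 = 17
  x ≡ 17 × 7 ≡ 119 ≡ 23 (mod 24)
Verification: 17 × 23 = 391 = 16 × 24 + 7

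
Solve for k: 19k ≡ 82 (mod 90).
28

Since gcd(19, 90) = 1 divides 82, a solution exists.
Multiply both sides by the inverse of 19 mod 90:
  19^(-1) mod 90 = 19
  x ≡ 19 × 82 ≡ 1558 ≡ 28 (mod 90)
Verification: 19 × 28 = 532 = 5 × 90 + 82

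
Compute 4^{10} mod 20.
16

Using successive squaring:
Binary expansion of 10: 1010
Powers of 4 mod 20 (each is the square of the previous):
  4^1 ≡ 4 (mod 20)
  4^2 ≡ 4² = 16 ≡ 16 (mod 20)
  4^4 ≡ 16² = 256 ≡ 16 (mod 20)
  4^8 ≡ 16² = 256 ≡ 16 (mod 20)
10 = 8 + 2, so 4^10 = 4^8 × 4^2 ≡ 16 × 16 (mod 20)
Multiplying step by step:
  16 × 16 = 256 ≡ 16 (mod 20)
Result: 4^10 ≡ 16 (mod 20)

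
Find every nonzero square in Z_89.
QRs mod 89: {1, 2, 4, 5, 8, 9, 10, 11, 16, 17, 18, 20, 21, 22, 25, 32, 34, 36, 39, 40, 42, 44, 45, 47, 49, 50, 53, 55, 57, 64, 67, 68, 69, 71, 72, 73, 78, 79, 80, 81, 84, 85, 87, 88}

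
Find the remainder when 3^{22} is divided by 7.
By Fermat: 3^{6} ≡ 1 (mod 7). 22 = 3×6 + 4. So 3^{22} ≡ 3^{4} ≡ 4 (mod 7)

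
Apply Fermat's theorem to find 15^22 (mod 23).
By Fermat's Little Theorem, 15^{22} ≡ 1 (mod 23) since 23 is prime and gcd(15, 23) = 1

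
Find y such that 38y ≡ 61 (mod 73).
65

Since gcd(38, 73) = 1 divides 61, a solution exists.
Multiply both sides by the inverse of 38 mod 73:
  38^(-1) mod 73 = 25
  x ≡ 25 × 61 ≡ 1525 ≡ 65 (mod 73)
Verification: 38 × 65 = 2470 = 33 × 73 + 61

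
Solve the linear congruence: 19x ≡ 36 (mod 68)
52

Since gcd(19, 68) = 1 divides 36, a solution exists.
Multiply both sides by the inverse of 19 mod 68:
  19^(-1) mod 68 = 43
  x ≡ 43 × 36 ≡ 1548 ≡ 52 (mod 68)
Verification: 19 × 52 = 988 = 14 × 68 + 36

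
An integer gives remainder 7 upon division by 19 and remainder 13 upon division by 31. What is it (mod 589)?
M = 19 × 31 = 589. M₁ = 31, y₁ ≡ 8 (mod 19). M₂ = 19, y₂ ≡ 18 (mod 31). t = 7×31×8 + 13×19×18 ≡ 292 (mod 589). The smallest positive such number is 292.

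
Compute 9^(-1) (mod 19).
9^(-1) ≡ 17 (mod 19). Verification: 9 × 17 = 153 ≡ 1 (mod 19)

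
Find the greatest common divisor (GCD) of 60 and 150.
30

Using the Euclidean algorithm:
60 = 0 × 150 + 60
150 = 2 × 60 + 30
60 = 2 × 30 + 0

GCD(60, 150) = 30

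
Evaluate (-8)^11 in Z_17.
Using repeated squaring. (-8) ≡ 9 (mod 17). 11 = 8 + 2 + 1 (binary 1011). Repeated squaring mod 17: 9^1 ≡ 9; 9^2 ≡ 9² = 81 ≡ 13; 9^4 ≡ 13² = 169 ≡ 16; 9^8 ≡ 16² = 256 ≡ 1. Multiply: (-8)^11 ≡ 9^8 × 9^2 × 9^1 ≡ 1 × 13 × 9 (mod 17): 1 × 13 = 13 ≡ 13; 13 × 9 = 117 ≡ 15. So (-8)^11 ≡ 15 (mod 17).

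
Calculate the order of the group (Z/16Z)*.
8

Prime factorization: 16 = 2^4
Using the formula φ(n) = n × Π(1 - 1/p) for each prime factor p:
φ(16) = 16 × (1 - 1/2)
φ(16) = 8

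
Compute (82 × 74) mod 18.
2

(82 × 74) = 6068
6068 mod 18 = 2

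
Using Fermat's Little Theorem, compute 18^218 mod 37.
By Fermat: 18^{36} ≡ 1 (mod 37). 218 ≡ 2 (mod 36). So 18^{218} ≡ 18^{2} ≡ 28 (mod 37)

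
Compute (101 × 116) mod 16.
4

(101 × 116) = 11716
11716 mod 16 = 4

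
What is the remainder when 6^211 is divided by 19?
Using Fermat: 6^{18} ≡ 1 (mod 19). 211 ≡ 13 (mod 18). So 6^{211} ≡ 6^{13} ≡ 4 (mod 19)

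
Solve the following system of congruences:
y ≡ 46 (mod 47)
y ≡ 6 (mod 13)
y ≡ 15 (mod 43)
22418

Using the Chinese Remainder Theorem:
M = product of moduli = 26273
For equation 1: M_1 = 559, 559 ≡ 42 (mod 47), inverse of 559 mod 47 is 28 (check: 42 × 28 = 1176 ≡ 1 (mod 47))
For equation 2: M_2 = 2021, 2021 ≡ 6 (mod 13), inverse of 2021 mod 13 is 11 (check: 6 × 11 = 66 ≡ 1 (mod 13))
For equation 3: M_3 = 611, 611 ≡ 9 (mod 43), inverse of 611 mod 43 is 24 (check: 9 × 24 = 216 ≡ 1 (mod 43))
Combine: y ≡ Σ r_i×M_i×(M_i⁻¹ mod m_i) = 46×559×28 + 6×2021×11 + 15×611×24 = 719992 + 133386 + 219960 = 1073338
1073338 mod 26273 = 22418
y ≡ 22418 (mod 26273)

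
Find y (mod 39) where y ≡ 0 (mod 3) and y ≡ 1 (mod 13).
M = 3 × 13 = 39. M₁ = 13, y₁ ≡ 1 (mod 3). M₂ = 3, y₂ ≡ 9 (mod 13). y = 0×13×1 + 1×3×9 ≡ 27 (mod 39)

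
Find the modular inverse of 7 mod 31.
7^(-1) ≡ 9 (mod 31). Verification: 7 × 9 = 63 ≡ 1 (mod 31)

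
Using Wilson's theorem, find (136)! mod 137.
By Wilson's theorem, (136)! ≡ -1 ≡ 136 (mod 137)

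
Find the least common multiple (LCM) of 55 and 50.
550

First find GCD(55, 50) using the Euclidean algorithm:
55 = 1 × 50 + 5
50 = 10 × 5 + 0
GCD(55, 50) = 5

LCM formula: LCM(a, b) = (a × b) / GCD(a, b)
LCM(55, 50) = (55 × 50) / 5
LCM(55, 50) = 2750 / 5
LCM(55, 50) = 550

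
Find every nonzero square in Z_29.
QRs mod 29: {1, 4, 5, 6, 7, 9, 13, 16, 20, 22, 23, 24, 25, 28}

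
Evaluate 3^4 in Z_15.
4 = 4 (binary 100). Repeated squaring mod 15: 3^1 ≡ 3; 3^2 ≡ 3² = 9 ≡ 9; 3^4 ≡ 9² = 81 ≡ 6. So 3^4 ≡ 6 (mod 15).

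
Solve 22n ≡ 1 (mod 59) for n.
51

Using Extended Euclidean Algorithm:
gcd(22, 59) = 1
Bezout coefficients: 22 × -8 + 59 × 3 = 1
So 22 × -8 ≡ 1 (mod 59)
The inverse is -8 mod 59 = 51
Verification: 22 × 51 = 1122 = 19 × 59 + 1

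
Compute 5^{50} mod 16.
9

Using successive squaring:
Binary expansion of 50: 110010
Powers of 5 mod 16 (each is the square of the previous):
  5^1 ≡ 5 (mod 16)
  5^2 ≡ 5² = 25 ≡ 9 (mod 16)
  5^4 ≡ 9² = 81 ≡ 1 (mod 16)
  5^8 ≡ 1² = 1 ≡ 1 (mod 16)
  5^16 ≡ 1² = 1 ≡ 1 (mod 16)
  5^32 ≡ 1² = 1 ≡ 1 (mod 16)
50 = 32 + 16 + 2, so 5^50 = 5^32 × 5^16 × 5^2 ≡ 1 × 1 × 9 (mod 16)
Multiplying step by step:
  1 × 1 = 1 ≡ 1 (mod 16)
  1 × 9 = 9 ≡ 9 (mod 16)
Result: 5^50 ≡ 9 (mod 16)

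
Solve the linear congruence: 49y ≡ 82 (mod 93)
70

Since gcd(49, 93) = 1 divides 82, a solution exists.
Multiply both sides by the inverse of 49 mod 93:
  49^(-1) mod 93 = 19
  x ≡ 19 × 82 ≡ 1558 ≡ 70 (mod 93)
Verification: 49 × 70 = 3430 = 36 × 93 + 82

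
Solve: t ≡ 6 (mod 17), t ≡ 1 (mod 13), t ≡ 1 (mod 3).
M = 17 × 13 × 3 = 663. M₁ = 39, y₁ ≡ 7 (mod 17). M₂ = 51, y₂ ≡ 12 (mod 13). M₃ = 221, y₃ ≡ 2 (mod 3). t = 6×39×7 + 1×51×12 + 1×221×2 ≡ 40 (mod 663)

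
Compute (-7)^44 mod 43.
Using Fermat: (-7)^{42} ≡ 1 (mod 43). 44 ≡ 2 (mod 42). So (-7)^{44} ≡ (-7)^{2} ≡ 6 (mod 43)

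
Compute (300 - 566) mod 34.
6

(300 - 566) = -266
-266 mod 34 = 6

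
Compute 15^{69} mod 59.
49

Using successive squaring:
Binary expansion of 69: 1000101
Powers of 15 mod 59 (each is the square of the previous):
  15^1 ≡ 15 (mod 59)
  15^2 ≡ 15² = 225 ≡ 48 (mod 59)
  15^4 ≡ 48² = 2304 ≡ 3 (mod 59)
  15^8 ≡ 3² = 9 ≡ 9 (mod 59)
  15^16 ≡ 9² = 81 ≡ 22 (mod 59)
  15^32 ≡ 22² = 484 ≡ 12 (mod 59)
  15^64 ≡ 12² = 144 ≡ 26 (mod 59)
69 = 64 + 4 + 1, so 15^69 = 15^64 × 15^4 × 15^1 ≡ 26 × 3 × 15 (mod 59)
Multiplying step by step:
  26 × 3 = 78 ≡ 19 (mod 59)
  19 × 15 = 285 ≡ 49 (mod 59)
Result: 15^69 ≡ 49 (mod 59)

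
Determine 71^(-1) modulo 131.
71^(-1) ≡ 24 (mod 131). Verification: 71 × 24 = 1704 ≡ 1 (mod 131)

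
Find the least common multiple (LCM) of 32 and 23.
736

First find GCD(32, 23) using the Euclidean algorithm:
32 = 1 × 23 + 9
23 = 2 × 9 + 5
9 = 1 × 5 + 4
5 = 1 × 4 + 1
4 = 4 × 1 + 0
GCD(32, 23) = 1

LCM formula: LCM(a, b) = (a × b) / GCD(a, b)
LCM(32, 23) = (32 × 23) / 1
LCM(32, 23) = 736 / 1
LCM(32, 23) = 736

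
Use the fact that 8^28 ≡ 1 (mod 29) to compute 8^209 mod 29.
By Fermat: 8^{28} ≡ 1 (mod 29). 209 = 7×28 + 13. So 8^{209} ≡ 8^{13} ≡ 18 (mod 29)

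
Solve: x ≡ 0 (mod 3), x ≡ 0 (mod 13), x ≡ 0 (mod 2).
M = 3 × 13 × 2 = 78. M₁ = 26, y₁ ≡ 2 (mod 3). M₂ = 6, y₂ ≡ 11 (mod 13). M₃ = 39, y₃ ≡ 1 (mod 2). x = 0×26×2 + 0×6×11 + 0×39×1 ≡ 0 (mod 78)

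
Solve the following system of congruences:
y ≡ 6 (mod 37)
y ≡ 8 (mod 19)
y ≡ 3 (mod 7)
3447

Using the Chinese Remainder Theorem:
M = product of moduli = 4921
For equation 1: M_1 = 133, 133 ≡ 22 (mod 37), inverse of 133 mod 37 is 32 (check: 22 × 32 = 704 ≡ 1 (mod 37))
For equation 2: M_2 = 259, 259 ≡ 12 (mod 19), inverse of 259 mod 19 is 8 (check: 12 × 8 = 96 ≡ 1 (mod 19))
For equation 3: M_3 = 703, 703 ≡ 3 (mod 7), inverse of 703 mod 7 is 5 (check: 3 × 5 = 15 ≡ 1 (mod 7))
Combine: y ≡ Σ r_i×M_i×(M_i⁻¹ mod m_i) = 6×133×32 + 8×259×8 + 3×703×5 = 25536 + 16576 + 10545 = 52657
52657 mod 4921 = 3447
y ≡ 3447 (mod 4921)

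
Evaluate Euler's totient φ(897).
528

Prime factorization: 897 = 3 × 13 × 23
Using the formula φ(n) = n × Π(1 - 1/p) for each prime factor p:
φ(897) = 897 × (1 - 1/3) × (1 - 1/13) × (1 - 1/23)
φ(897) = 528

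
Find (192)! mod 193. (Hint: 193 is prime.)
By Wilson's theorem, (192)! ≡ -1 ≡ 192 (mod 193)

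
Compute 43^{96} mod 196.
113

Using successive squaring:
Binary expansion of 96: 1100000
Powers of 43 mod 196 (each is the square of the previous):
  43^1 ≡ 43 (mod 196)
  43^2 ≡ 43² = 1849 ≡ 85 (mod 196)
  43^4 ≡ 85² = 7225 ≡ 169 (mod 196)
  43^8 ≡ 169² = 28561 ≡ 141 (mod 196)
  43^16 ≡ 141² = 19881 ≡ 85 (mod 196)
  43^32 ≡ 85² = 7225 ≡ 169 (mod 196)
  43^64 ≡ 169² = 28561 ≡ 141 (mod 196)
96 = 64 + 32, so 43^96 = 43^64 × 43^32 ≡ 141 × 169 (mod 196)
Multiplying step by step:
  141 × 169 = 23829 ≡ 113 (mod 196)
Result: 43^96 ≡ 113 (mod 196)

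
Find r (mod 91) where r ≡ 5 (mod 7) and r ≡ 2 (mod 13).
M = 7 × 13 = 91. M₁ = 13, y₁ ≡ 6 (mod 7). M₂ = 7, y₂ ≡ 2 (mod 13). r = 5×13×6 + 2×7×2 ≡ 54 (mod 91)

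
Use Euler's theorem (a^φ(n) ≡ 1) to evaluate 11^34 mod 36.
By Euler: 11^{12} ≡ 1 (mod 36) since gcd(11, 36) = 1. 34 = 2×12 + 10. So 11^{34} ≡ 11^{10} ≡ 25 (mod 36)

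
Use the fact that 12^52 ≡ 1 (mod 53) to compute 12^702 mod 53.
By Fermat: 12^{52} ≡ 1 (mod 53). 702 ≡ 26 (mod 52). So 12^{702} ≡ 12^{26} ≡ 52 (mod 53)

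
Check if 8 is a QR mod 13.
By Euler's criterion: 8^{6} ≡ 12 (mod 13). Since this equals -1 (≡ 12), 8 is not a QR.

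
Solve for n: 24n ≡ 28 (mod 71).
13

Since gcd(24, 71) = 1 divides 28, a solution exists.
Multiply both sides by the inverse of 24 mod 71:
  24^(-1) mod 71 = 3
  x ≡ 3 × 28 ≡ 84 ≡ 13 (mod 71)
Verification: 24 × 13 = 312 = 4 × 71 + 28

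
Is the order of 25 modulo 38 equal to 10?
No, the actual order is 9, not 10.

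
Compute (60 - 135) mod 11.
2

(60 - 135) = -75
-75 mod 11 = 2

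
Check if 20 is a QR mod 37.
By Euler's criterion: 20^{18} ≡ 36 (mod 37). Since this equals -1 (≡ 36), 20 is not a QR.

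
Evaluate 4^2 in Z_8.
2 = 2 (binary 10). Repeated squaring mod 8: 4^1 ≡ 4; 4^2 ≡ 4² = 16 ≡ 0. So 4^2 ≡ 0 (mod 8).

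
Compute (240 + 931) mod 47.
43

(240 + 931) = 1171
1171 mod 47 = 43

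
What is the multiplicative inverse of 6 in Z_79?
66

Using Extended Euclidean Algorithm:
gcd(6, 79) = 1
Bezout coefficients: 6 × -13 + 79 × 1 = 1
So 6 × -13 ≡ 1 (mod 79)
The inverse is -13 mod 79 = 66
Verification: 6 × 66 = 396 = 5 × 79 + 1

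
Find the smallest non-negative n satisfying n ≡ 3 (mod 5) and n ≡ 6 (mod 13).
M = 5 × 13 = 65. M₁ = 13, y₁ ≡ 2 (mod 5). M₂ = 5, y₂ ≡ 8 (mod 13). n = 3×13×2 + 6×5×8 ≡ 58 (mod 65)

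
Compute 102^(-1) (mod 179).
102^(-1) ≡ 86 (mod 179). Verification: 102 × 86 = 8772 ≡ 1 (mod 179)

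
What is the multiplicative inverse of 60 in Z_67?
60^(-1) ≡ 19 (mod 67). Verification: 60 × 19 = 1140 ≡ 1 (mod 67)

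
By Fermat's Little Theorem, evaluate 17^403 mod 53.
By Fermat: 17^{52} ≡ 1 (mod 53). 403 ≡ 39 (mod 52). So 17^{403} ≡ 17^{39} ≡ 52 (mod 53)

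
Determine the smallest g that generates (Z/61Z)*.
2

A primitive root g modulo p has order p-1 = 60
Prime divisors of 60: [2, 3, 5]
g is a primitive root iff g^(60/q) ≢ 1 (mod 61) for each prime divisor q
Testing small values:
  g = 2: 2^30 ≡ 60, 2^20 ≡ 47, 2^12 ≡ 9 (mod 61) → none is 1, primitive root!
The smallest primitive root is 2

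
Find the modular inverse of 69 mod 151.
69^(-1) ≡ 116 (mod 151). Verification: 69 × 116 = 8004 ≡ 1 (mod 151)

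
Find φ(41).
40

Prime factorization: 41 = 41
Using the formula φ(n) = n × Π(1 - 1/p) for each prime factor p:
φ(41) = 41 × (1 - 1/41)
φ(41) = 40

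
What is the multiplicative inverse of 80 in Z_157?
80^(-1) ≡ 53 (mod 157). Verification: 80 × 53 = 4240 ≡ 1 (mod 157)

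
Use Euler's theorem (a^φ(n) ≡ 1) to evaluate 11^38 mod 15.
By Euler: 11^{8} ≡ 1 (mod 15) since gcd(11, 15) = 1. 38 = 4×8 + 6. So 11^{38} ≡ 11^{6} ≡ 1 (mod 15)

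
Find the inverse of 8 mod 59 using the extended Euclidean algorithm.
Extended GCD: 8(-22) + 59(3) = 1. So 8^(-1) ≡ 37 ≡ 37 (mod 59). Verify: 8 × 37 = 296 ≡ 1 (mod 59)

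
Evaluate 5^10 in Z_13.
10 = 8 + 2 (binary 1010). Repeated squaring mod 13: 5^1 ≡ 5; 5^2 ≡ 5² = 25 ≡ 12; 5^4 ≡ 12² = 144 ≡ 1; 5^8 ≡ 1² = 1 ≡ 1. Multiply: 5^10 = 5^8 × 5^2 ≡ 1 × 12 (mod 13): 1 × 12 = 12 ≡ 12. So 5^10 ≡ 12 (mod 13).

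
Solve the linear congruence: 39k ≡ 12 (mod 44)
24

Since gcd(39, 44) = 1 divides 12, a solution exists.
Multiply both sides by the inverse of 39 mod 44:
  39^(-1) mod 44 = 35
  x ≡ 35 × 12 ≡ 420 ≡ 24 (mod 44)
Verification: 39 × 24 = 936 = 21 × 44 + 12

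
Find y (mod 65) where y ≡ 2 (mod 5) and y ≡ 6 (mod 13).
M = 5 × 13 = 65. M₁ = 13, y₁ ≡ 2 (mod 5). M₂ = 5, y₂ ≡ 8 (mod 13). y = 2×13×2 + 6×5×8 ≡ 32 (mod 65)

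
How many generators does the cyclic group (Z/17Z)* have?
8

The number of primitive roots modulo p is φ(p-1) = φ(16)
φ(16) = 8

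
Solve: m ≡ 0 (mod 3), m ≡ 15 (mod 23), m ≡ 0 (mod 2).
M = 3 × 23 × 2 = 138. M₁ = 46, y₁ ≡ 1 (mod 3). M₂ = 6, y₂ ≡ 4 (mod 23). M₃ = 69, y₃ ≡ 1 (mod 2). m = 0×46×1 + 15×6×4 + 0×69×1 ≡ 84 (mod 138)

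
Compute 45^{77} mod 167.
156

Using successive squaring:
Binary expansion of 77: 1001101
Powers of 45 mod 167 (each is the square of the previous):
  45^1 ≡ 45 (mod 167)
  45^2 ≡ 45² = 2025 ≡ 21 (mod 167)
  45^4 ≡ 21² = 441 ≡ 107 (mod 167)
  45^8 ≡ 107² = 11449 ≡ 93 (mod 167)
  45^16 ≡ 93² = 8649 ≡ 132 (mod 167)
  45^32 ≡ 132² = 17424 ≡ 56 (mod 167)
  45^64 ≡ 56² = 3136 ≡ 130 (mod 167)
77 = 64 + 8 + 4 + 1, so 45^77 = 45^64 × 45^8 × 45^4 × 45^1 ≡ 130 × 93 × 107 × 45 (mod 167)
Multiplying step by step:
  130 × 93 = 12090 ≡ 66 (mod 167)
  66 × 107 = 7062 ≡ 48 (mod 167)
  48 × 45 = 2160 ≡ 156 (mod 167)
Result: 45^77 ≡ 156 (mod 167)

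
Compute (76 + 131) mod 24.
15

(76 + 131) = 207
207 mod 24 = 15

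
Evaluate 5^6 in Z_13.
6 = 4 + 2 (binary 110). Repeated squaring mod 13: 5^1 ≡ 5; 5^2 ≡ 5² = 25 ≡ 12; 5^4 ≡ 12² = 144 ≡ 1. Multiply: 5^6 = 5^4 × 5^2 ≡ 1 × 12 (mod 13): 1 × 12 = 12 ≡ 12. So 5^6 ≡ 12 (mod 13).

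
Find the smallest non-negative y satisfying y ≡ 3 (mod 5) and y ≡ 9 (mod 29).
M = 5 × 29 = 145. M₁ = 29, y₁ ≡ 4 (mod 5). M₂ = 5, y₂ ≡ 6 (mod 29). y = 3×29×4 + 9×5×6 ≡ 38 (mod 145)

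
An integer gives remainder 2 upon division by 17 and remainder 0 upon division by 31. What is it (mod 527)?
M = 17 × 31 = 527. M₁ = 31, y₁ ≡ 11 (mod 17). M₂ = 17, y₂ ≡ 11 (mod 31). k = 2×31×11 + 0×17×11 ≡ 155 (mod 527). The smallest positive such number is 155.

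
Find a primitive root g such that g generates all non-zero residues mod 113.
p - 1 = 112 has prime divisors 2, 7. h is a primitive root mod 113 iff h^(112/q) ≢ 1 (mod 113) for each such q.
h = 2: 2^56 ≡ 1, 2^16 ≡ 109 (mod 113); 2^56 ≡ 1, so not a primitive root.
h = 3: 3^56 ≡ 112, 3^16 ≡ 49 (mod 113); none is 1, so 3 has order 112 and is a primitive root.
The smallest primitive root mod 113 is g = 3.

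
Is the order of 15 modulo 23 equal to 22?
Yes, ord_23(15) = 22.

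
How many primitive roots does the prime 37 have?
Number of primitive roots mod 37 = φ(36) = 12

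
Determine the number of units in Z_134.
66

Prime factorization: 134 = 2 × 67
Using the formula φ(n) = n × Π(1 - 1/p) for each prime factor p:
φ(134) = 134 × (1 - 1/2) × (1 - 1/67)
φ(134) = 66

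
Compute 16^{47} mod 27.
13

Using successive squaring:
Binary expansion of 47: 101111
Powers of 16 mod 27 (each is the square of the previous):
  16^1 ≡ 16 (mod 27)
  16^2 ≡ 16² = 256 ≡ 13 (mod 27)
  16^4 ≡ 13² = 169 ≡ 7 (mod 27)
  16^8 ≡ 7² = 49 ≡ 22 (mod 27)
  16^16 ≡ 22² = 484 ≡ 25 (mod 27)
  16^32 ≡ 25² = 625 ≡ 4 (mod 27)
47 = 32 + 8 + 4 + 2 + 1, so 16^47 = 16^32 × 16^8 × 16^4 × 16^2 × 16^1 ≡ 4 × 22 × 7 × 13 × 16 (mod 27)
Multiplying step by step:
  4 × 22 = 88 ≡ 7 (mod 27)
  7 × 7 = 49 ≡ 22 (mod 27)
  22 × 13 = 286 ≡ 16 (mod 27)
  16 × 16 = 256 ≡ 13 (mod 27)
Result: 16^47 ≡ 13 (mod 27)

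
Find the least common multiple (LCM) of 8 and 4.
8

First find GCD(8, 4) using the Euclidean algorithm:
8 = 2 × 4 + 0
GCD(8, 4) = 4

LCM formula: LCM(a, b) = (a × b) / GCD(a, b)
LCM(8, 4) = (8 × 4) / 4
LCM(8, 4) = 32 / 4
LCM(8, 4) = 8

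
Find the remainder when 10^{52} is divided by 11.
By Fermat: 10^{10} ≡ 1 (mod 11). 52 = 5×10 + 2. So 10^{52} ≡ 10^{2} ≡ 1 (mod 11)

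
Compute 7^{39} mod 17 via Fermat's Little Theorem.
12

By Fermat's Little Theorem, a^(p-1) ≡ 1 (mod p) for prime p and gcd(a, p) = 1
Here p = 17, so 7^16 ≡ 1 (mod 17)
We can reduce the exponent: 39 mod 16 = 7
So 7^39 ≡ 7^7 (mod 17)
Computing: 7^7 mod 17 = 12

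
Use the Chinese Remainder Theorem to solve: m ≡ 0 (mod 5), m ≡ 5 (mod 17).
M = 5 × 17 = 85. M₁ = 17, y₁ ≡ 3 (mod 5). M₂ = 5, y₂ ≡ 7 (mod 17). m = 0×17×3 + 5×5×7 ≡ 5 (mod 85)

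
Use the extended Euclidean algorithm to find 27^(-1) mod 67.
Extended GCD: 27(5) + 67(-2) = 1. So 27^(-1) ≡ 5 ≡ 5 (mod 67). Verify: 27 × 5 = 135 ≡ 1 (mod 67)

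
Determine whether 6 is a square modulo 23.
By Euler's criterion: 6^{11} ≡ 1 (mod 23). Since this equals 1, 6 is a QR.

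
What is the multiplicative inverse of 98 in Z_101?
98^(-1) ≡ 67 (mod 101). Verification: 98 × 67 = 6566 ≡ 1 (mod 101)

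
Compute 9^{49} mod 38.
25

Using successive squaring:
Binary expansion of 49: 110001
Powers of 9 mod 38 (each is the square of the previous):
  9^1 ≡ 9 (mod 38)
  9^2 ≡ 9² = 81 ≡ 5 (mod 38)
  9^4 ≡ 5² = 25 ≡ 25 (mod 38)
  9^8 ≡ 25² = 625 ≡ 17 (mod 38)
  9^16 ≡ 17² = 289 ≡ 23 (mod 38)
  9^32 ≡ 23² = 529 ≡ 35 (mod 38)
49 = 32 + 16 + 1, so 9^49 = 9^32 × 9^16 × 9^1 ≡ 35 × 23 × 9 (mod 38)
Multiplying step by step:
  35 × 23 = 805 ≡ 7 (mod 38)
  7 × 9 = 63 ≡ 25 (mod 38)
Result: 9^49 ≡ 25 (mod 38)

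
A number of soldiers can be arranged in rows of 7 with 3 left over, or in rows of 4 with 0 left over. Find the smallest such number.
M = 7 × 4 = 28. M₁ = 4, y₁ ≡ 2 (mod 7). M₂ = 7, y₂ ≡ 3 (mod 4). z = 3×4×2 + 0×7×3 ≡ 24 (mod 28). The smallest positive such number is 24.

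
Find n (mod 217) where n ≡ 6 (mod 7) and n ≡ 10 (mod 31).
M = 7 × 31 = 217. M₁ = 31, y₁ ≡ 5 (mod 7). M₂ = 7, y₂ ≡ 9 (mod 31). n = 6×31×5 + 10×7×9 ≡ 41 (mod 217)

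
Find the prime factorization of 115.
5 × 23

Divide by primes starting from smallest:
115 ÷ 5 = 23
23 ÷ 23 = 1

115 = 5 × 23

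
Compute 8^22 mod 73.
Using repeated squaring. 22 = 16 + 4 + 2 (binary 10110). Repeated squaring mod 73: 8^1 ≡ 8; 8^2 ≡ 8² = 64 ≡ 64; 8^4 ≡ 64² = 4096 ≡ 8; 8^8 ≡ 8² = 64 ≡ 64; 8^16 ≡ 64² = 4096 ≡ 8. Multiply: 8^22 = 8^16 × 8^4 × 8^2 ≡ 8 × 8 × 64 (mod 73): 8 × 8 = 64 ≡ 64; 64 × 64 = 4096 ≡ 8. So 8^22 ≡ 8 (mod 73).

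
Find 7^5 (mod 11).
5 = 4 + 1 (binary 101). Repeated squaring mod 11: 7^1 ≡ 7; 7^2 ≡ 7² = 49 ≡ 5; 7^4 ≡ 5² = 25 ≡ 3. Multiply: 7^5 = 7^4 × 7^1 ≡ 3 × 7 (mod 11): 3 × 7 = 21 ≡ 10. So 7^5 ≡ 10 (mod 11).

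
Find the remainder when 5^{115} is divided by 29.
By Fermat: 5^{28} ≡ 1 (mod 29). 115 = 4×28 + 3. So 5^{115} ≡ 5^{3} ≡ 9 (mod 29)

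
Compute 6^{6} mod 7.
1

Using successive squaring:
Binary expansion of 6: 110
Powers of 6 mod 7 (each is the square of the previous):
  6^1 ≡ 6 (mod 7)
  6^2 ≡ 6² = 36 ≡ 1 (mod 7)
  6^4 ≡ 1² = 1 ≡ 1 (mod 7)
6 = 4 + 2, so 6^6 = 6^4 × 6^2 ≡ 1 × 1 (mod 7)
Multiplying step by step:
  1 × 1 = 1 ≡ 1 (mod 7)
Result: 6^6 ≡ 1 (mod 7)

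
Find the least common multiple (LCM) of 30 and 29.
870

First find GCD(30, 29) using the Euclidean algorithm:
30 = 1 × 29 + 1
29 = 29 × 1 + 0
GCD(30, 29) = 1

LCM formula: LCM(a, b) = (a × b) / GCD(a, b)
LCM(30, 29) = (30 × 29) / 1
LCM(30, 29) = 870 / 1
LCM(30, 29) = 870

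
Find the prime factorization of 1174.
2 × 587

Divide by primes starting from smallest:
1174 ÷ 2 = 587
587 ÷ 587 = 1

1174 = 2 × 587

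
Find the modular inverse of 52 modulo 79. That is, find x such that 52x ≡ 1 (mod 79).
38

Using Extended Euclidean Algorithm:
gcd(52, 79) = 1
Bezout coefficients: 52 × 38 + 79 × -25 = 1
So 52 × 38 ≡ 1 (mod 79)
The inverse is 38 mod 79 = 38
Verification: 52 × 38 = 1976 = 25 × 79 + 1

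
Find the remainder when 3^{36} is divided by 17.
By Fermat: 3^{16} ≡ 1 (mod 17). 36 = 2×16 + 4. So 3^{36} ≡ 3^{4} ≡ 13 (mod 17)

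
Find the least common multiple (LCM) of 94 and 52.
2444

First find GCD(94, 52) using the Euclidean algorithm:
94 = 1 × 52 + 42
52 = 1 × 42 + 10
42 = 4 × 10 + 2
10 = 5 × 2 + 0
GCD(94, 52) = 2

LCM formula: LCM(a, b) = (a × b) / GCD(a, b)
LCM(94, 52) = (94 × 52) / 2
LCM(94, 52) = 4888 / 2
LCM(94, 52) = 2444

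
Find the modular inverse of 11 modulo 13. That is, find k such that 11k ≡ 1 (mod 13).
6

Using Extended Euclidean Algorithm:
gcd(11, 13) = 1
Bezout coefficients: 11 × 6 + 13 × -5 = 1
So 11 × 6 ≡ 1 (mod 13)
The inverse is 6 mod 13 = 6
Verification: 11 × 6 = 66 = 5 × 13 + 1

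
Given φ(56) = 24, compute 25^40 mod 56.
By Euler: 25^{24} ≡ 1 (mod 56) since gcd(25, 56) = 1. 40 = 1×24 + 16. So 25^{40} ≡ 25^{16} ≡ 25 (mod 56)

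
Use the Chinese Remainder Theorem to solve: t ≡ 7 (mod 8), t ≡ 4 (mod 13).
M = 8 × 13 = 104. M₁ = 13, y₁ ≡ 5 (mod 8). M₂ = 8, y₂ ≡ 5 (mod 13). t = 7×13×5 + 4×8×5 ≡ 95 (mod 104)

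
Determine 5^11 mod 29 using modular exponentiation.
Using repeated squaring. 11 = 8 + 2 + 1 (binary 1011). Repeated squaring mod 29: 5^1 ≡ 5; 5^2 ≡ 5² = 25 ≡ 25; 5^4 ≡ 25² = 625 ≡ 16; 5^8 ≡ 16² = 256 ≡ 24. Multiply: 5^11 = 5^8 × 5^2 × 5^1 ≡ 24 × 25 × 5 (mod 29): 24 × 25 = 600 ≡ 20; 20 × 5 = 100 ≡ 13. So 5^11 ≡ 13 (mod 29).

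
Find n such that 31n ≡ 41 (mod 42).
23

Since gcd(31, 42) = 1 divides 41, a solution exists.
Multiply both sides by the inverse of 31 mod 42:
  31^(-1) mod 42 = 19
  x ≡ 19 × 41 ≡ 779 ≡ 23 (mod 42)
Verification: 31 × 23 = 713 = 16 × 42 + 41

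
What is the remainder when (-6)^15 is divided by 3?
Using repeated squaring. (-6) ≡ 0 (mod 3). 15 = 8 + 4 + 2 + 1 (binary 1111). Repeated squaring mod 3: 0^1 ≡ 0; 0^2 ≡ 0² = 0 ≡ 0; 0^4 ≡ 0² = 0 ≡ 0; 0^8 ≡ 0² = 0 ≡ 0. Multiply: (-6)^15 ≡ 0^8 × 0^4 × 0^2 × 0^1 ≡ 0 × 0 × 0 × 0 (mod 3): 0 × 0 = 0 ≡ 0; 0 × 0 = 0 ≡ 0; 0 × 0 = 0 ≡ 0. So (-6)^15 ≡ 0 (mod 3).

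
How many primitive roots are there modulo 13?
4

The number of primitive roots modulo p is φ(p-1) = φ(12)
φ(12) = 4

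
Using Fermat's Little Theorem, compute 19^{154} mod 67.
37

By Fermat's Little Theorem, a^(p-1) ≡ 1 (mod p) for prime p and gcd(a, p) = 1
Here p = 67, so 19^66 ≡ 1 (mod 67)
We can reduce the exponent: 154 mod 66 = 22
So 19^154 ≡ 19^22 (mod 67)
Computing: 19^22 mod 67 = 37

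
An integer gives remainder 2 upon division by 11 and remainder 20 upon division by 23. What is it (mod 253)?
M = 11 × 23 = 253. M₁ = 23, y₁ ≡ 1 (mod 11). M₂ = 11, y₂ ≡ 21 (mod 23). r = 2×23×1 + 20×11×21 ≡ 112 (mod 253). The smallest positive such number is 112.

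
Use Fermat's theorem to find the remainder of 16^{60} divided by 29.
25

By Fermat's Little Theorem, a^(p-1) ≡ 1 (mod p) for prime p and gcd(a, p) = 1
Here p = 29, so 16^28 ≡ 1 (mod 29)
We can reduce the exponent: 60 mod 28 = 4
So 16^60 ≡ 16^4 (mod 29)
Computing: 16^4 mod 29 = 25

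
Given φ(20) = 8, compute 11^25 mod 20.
By Euler: 11^{8} ≡ 1 (mod 20) since gcd(11, 20) = 1. 25 = 3×8 + 1. So 11^{25} ≡ 11^{1} ≡ 11 (mod 20)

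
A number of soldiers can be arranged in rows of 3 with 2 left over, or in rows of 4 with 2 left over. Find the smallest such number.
M = 3 × 4 = 12. M₁ = 4, y₁ ≡ 1 (mod 3). M₂ = 3, y₂ ≡ 3 (mod 4). x = 2×4×1 + 2×3×3 ≡ 2 (mod 12). The smallest positive such number is 2.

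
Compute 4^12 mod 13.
Using Fermat: 4^{12} ≡ 1 (mod 13). 12 ≡ 0 (mod 12). So 4^{12} ≡ 4^{0} ≡ 1 (mod 13)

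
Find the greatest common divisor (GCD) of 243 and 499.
1

Using the Euclidean algorithm:
243 = 0 × 499 + 243
499 = 2 × 243 + 13
243 = 18 × 13 + 9
13 = 1 × 9 + 4
9 = 2 × 4 + 1
4 = 4 × 1 + 0

GCD(243, 499) = 1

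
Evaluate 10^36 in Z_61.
Using repeated squaring. 36 = 32 + 4 (binary 100100). Repeated squaring mod 61: 10^1 ≡ 10; 10^2 ≡ 10² = 100 ≡ 39; 10^4 ≡ 39² = 1521 ≡ 57; 10^8 ≡ 57² = 3249 ≡ 16; 10^16 ≡ 16² = 256 ≡ 12; 10^32 ≡ 12² = 144 ≡ 22. Multiply: 10^36 = 10^32 × 10^4 ≡ 22 × 57 (mod 61): 22 × 57 = 1254 ≡ 34. So 10^36 ≡ 34 (mod 61).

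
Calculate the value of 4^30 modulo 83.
Using repeated squaring. 30 = 16 + 8 + 4 + 2 (binary 11110). Repeated squaring mod 83: 4^1 ≡ 4; 4^2 ≡ 4² = 16 ≡ 16; 4^4 ≡ 16² = 256 ≡ 7; 4^8 ≡ 7² = 49 ≡ 49; 4^16 ≡ 49² = 2401 ≡ 77. Multiply: 4^30 = 4^16 × 4^8 × 4^4 × 4^2 ≡ 77 × 49 × 7 × 16 (mod 83): 77 × 49 = 3773 ≡ 38; 38 × 7 = 266 ≡ 17; 17 × 16 = 272 ≡ 23. So 4^30 ≡ 23 (mod 83).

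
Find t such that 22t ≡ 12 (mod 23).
11

Since gcd(22, 23) = 1 divides 12, a solution exists.
Multiply both sides by the inverse of 22 mod 23:
  22^(-1) mod 23 = 22
  x ≡ 22 × 12 ≡ 264 ≡ 11 (mod 23)
Verification: 22 × 11 = 242 = 10 × 23 + 12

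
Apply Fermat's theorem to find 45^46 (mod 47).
By Fermat's Little Theorem, 45^{46} ≡ 1 (mod 47) since 47 is prime and gcd(45, 47) = 1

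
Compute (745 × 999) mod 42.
15

(745 × 999) = 744255
744255 mod 42 = 15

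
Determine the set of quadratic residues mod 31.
QRs mod 31: {1, 2, 4, 5, 7, 8, 9, 10, 14, 16, 18, 19, 20, 25, 28}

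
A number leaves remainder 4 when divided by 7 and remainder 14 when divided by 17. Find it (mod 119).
M = 7 × 17 = 119. M₁ = 17, y₁ ≡ 5 (mod 7). M₂ = 7, y₂ ≡ 5 (mod 17). z = 4×17×5 + 14×7×5 ≡ 116 (mod 119)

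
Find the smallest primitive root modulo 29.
2

A primitive root g modulo p has order p-1 = 28
Prime divisors of 28: [2, 7]
g is a primitive root iff g^(28/q) ≢ 1 (mod 29) for each prime divisor q
Testing small values:
  g = 2: 2^14 ≡ 28, 2^4 ≡ 16 (mod 29) → none is 1, primitive root!
The smallest primitive root is 2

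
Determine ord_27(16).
Powers of 16 mod 27: 16^1≡16, 16^2≡13, 16^3≡19, 16^4≡7, 16^5≡4, 16^6≡10, 16^7≡25, 16^8≡22, 16^9≡1. Order = 9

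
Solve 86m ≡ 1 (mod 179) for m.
86^(-1) ≡ 102 (mod 179). Verification: 86 × 102 = 8772 ≡ 1 (mod 179)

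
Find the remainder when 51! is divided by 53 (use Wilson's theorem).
(52)! = (51)! × (52) ≡ -1 (mod 53). So (51)! ≡ -1 × (52)^(-1) ≡ (-1)×(-1) = 1 (mod 53)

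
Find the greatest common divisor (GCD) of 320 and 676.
4

Using the Euclidean algorithm:
320 = 0 × 676 + 320
676 = 2 × 320 + 36
320 = 8 × 36 + 32
36 = 1 × 32 + 4
32 = 8 × 4 + 0

GCD(320, 676) = 4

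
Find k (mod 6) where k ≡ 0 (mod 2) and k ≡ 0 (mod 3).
M = 2 × 3 = 6. M₁ = 3, y₁ ≡ 1 (mod 2). M₂ = 2, y₂ ≡ 2 (mod 3). k = 0×3×1 + 0×2×2 ≡ 0 (mod 6)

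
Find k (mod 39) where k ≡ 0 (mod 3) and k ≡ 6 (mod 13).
M = 3 × 13 = 39. M₁ = 13, y₁ ≡ 1 (mod 3). M₂ = 3, y₂ ≡ 9 (mod 13). k = 0×13×1 + 6×3×9 ≡ 6 (mod 39)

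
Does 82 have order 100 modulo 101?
p - 1 = 100 has prime divisors 2, 5. Check 82^(100/q) mod 101 for each: 82^(100/2) = 82^50 ≡ 1, 82^(100/5) = 82^20 ≡ 95 (mod 101). Since 82^50 ≡ 1 (mod 101), the order of 82 divides 50 (in fact the order is 50) ≠ 100, so it is not a primitive root.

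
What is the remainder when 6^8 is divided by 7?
8 = 8 (binary 1000). Repeated squaring mod 7: 6^1 ≡ 6; 6^2 ≡ 6² = 36 ≡ 1; 6^4 ≡ 1² = 1 ≡ 1; 6^8 ≡ 1² = 1 ≡ 1. So 6^8 ≡ 1 (mod 7).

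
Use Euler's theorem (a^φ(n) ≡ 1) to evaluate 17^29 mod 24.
By Euler: 17^{8} ≡ 1 (mod 24) since gcd(17, 24) = 1. 29 = 3×8 + 5. So 17^{29} ≡ 17^{5} ≡ 17 (mod 24)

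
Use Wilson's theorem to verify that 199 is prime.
(198)! mod 199 = 198. Since this equals -1 (mod 199), Wilson confirms 199 is prime.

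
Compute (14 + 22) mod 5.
1

(14 + 22) = 36
36 mod 5 = 1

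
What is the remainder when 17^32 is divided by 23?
Using Fermat: 17^{22} ≡ 1 (mod 23). 32 ≡ 10 (mod 22). So 17^{32} ≡ 17^{10} ≡ 4 (mod 23)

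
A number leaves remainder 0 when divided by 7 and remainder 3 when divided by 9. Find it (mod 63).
M = 7 × 9 = 63. M₁ = 9, y₁ ≡ 4 (mod 7). M₂ = 7, y₂ ≡ 4 (mod 9). m = 0×9×4 + 3×7×4 ≡ 21 (mod 63)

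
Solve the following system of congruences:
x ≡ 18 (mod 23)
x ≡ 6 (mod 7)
41

Using the Chinese Remainder Theorem:
M = product of moduli = 161
For equation 1: M_1 = 7, 7 ≡ 7 (mod 23), inverse of 7 mod 23 is 10 (check: 7 × 10 = 70 ≡ 1 (mod 23))
For equation 2: M_2 = 23, 23 ≡ 2 (mod 7), inverse of 23 mod 7 is 4 (check: 2 × 4 = 8 ≡ 1 (mod 7))
Combine: x ≡ Σ r_i×M_i×(M_i⁻¹ mod m_i) = 18×7×10 + 6×23×4 = 1260 + 552 = 1812
1812 mod 161 = 41
x ≡ 41 (mod 161)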